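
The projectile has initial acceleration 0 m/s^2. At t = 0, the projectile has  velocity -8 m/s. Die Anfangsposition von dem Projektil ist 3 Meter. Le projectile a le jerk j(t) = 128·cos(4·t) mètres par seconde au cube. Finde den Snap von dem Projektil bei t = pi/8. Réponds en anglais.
Starting from jerk j(t) = 128·cos(4·t), we take 1 derivative. Differentiating jerk, we get snap: s(t) = -512·sin(4·t). We have snap s(t) = -512·sin(4·t). Substituting t = pi/8: s(pi/8) = -512.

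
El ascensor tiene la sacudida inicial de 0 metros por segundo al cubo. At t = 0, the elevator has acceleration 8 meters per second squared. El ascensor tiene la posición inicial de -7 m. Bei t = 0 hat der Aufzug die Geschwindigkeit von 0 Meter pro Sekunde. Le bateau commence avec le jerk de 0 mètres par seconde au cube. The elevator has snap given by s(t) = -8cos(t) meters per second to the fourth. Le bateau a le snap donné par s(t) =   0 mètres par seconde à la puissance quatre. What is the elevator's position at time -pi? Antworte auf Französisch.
Pour résoudre ceci, nous devons prendre 4 intégrales de notre équation du snap s(t) = -8·cos(t). L'intégrale du snap, avec j(0) = 0, donne le jerk: j(t) = -8·sin(t). En intégrant le jerk et en utilisant la condition initiale a(0) = 8, nous obtenons a(t) = 8·cos(t). En prenant ∫a(t)dt et en appliquant v(0) = 0, nous trouvons v(t) = 8·sin(t). La primitive de la vitesse, avec x(0) = -7, donne la position: x(t) = 1 - 8·cos(t). Nous avons la position x(t) = 1 - 8·cos(t). En substituant t = -pi: x(-pi) = 9.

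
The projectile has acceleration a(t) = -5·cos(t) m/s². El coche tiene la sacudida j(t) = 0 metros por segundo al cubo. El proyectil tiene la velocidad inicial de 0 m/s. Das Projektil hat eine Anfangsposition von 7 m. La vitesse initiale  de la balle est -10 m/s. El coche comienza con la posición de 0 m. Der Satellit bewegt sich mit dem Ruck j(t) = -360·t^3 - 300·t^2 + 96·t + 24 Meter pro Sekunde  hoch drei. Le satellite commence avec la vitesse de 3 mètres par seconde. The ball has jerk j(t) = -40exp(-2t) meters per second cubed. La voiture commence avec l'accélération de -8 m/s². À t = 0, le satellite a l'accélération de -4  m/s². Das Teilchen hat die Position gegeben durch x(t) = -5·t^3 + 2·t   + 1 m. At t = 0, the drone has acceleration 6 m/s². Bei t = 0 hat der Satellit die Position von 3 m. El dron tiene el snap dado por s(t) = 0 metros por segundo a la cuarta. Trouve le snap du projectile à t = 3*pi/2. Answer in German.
Um dies zu lösen, müssen wir 2 Ableitungen unserer Gleichung für die Beschleunigung a(t) = -5·cos(t) nehmen. Mit d/dt von a(t) finden wir j(t) = 5·sin(t). Durch Ableiten von dem Ruck erhalten wir den Snap: s(t) = 5·cos(t). Mit s(t) = 5·cos(t) und Einsetzen von t = 3*pi/2, finden wir s = 0.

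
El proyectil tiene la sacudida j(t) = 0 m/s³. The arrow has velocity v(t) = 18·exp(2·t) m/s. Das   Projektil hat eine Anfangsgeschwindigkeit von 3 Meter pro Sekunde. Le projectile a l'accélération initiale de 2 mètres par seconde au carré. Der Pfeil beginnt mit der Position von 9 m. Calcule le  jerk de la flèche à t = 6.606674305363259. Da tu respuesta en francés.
Pour résoudre ceci, nous devons prendre 2 dérivées de notre équation de la vitesse v(t) = 18·exp(2·t). La dérivée de la vitesse donne l'accélération: a(t) = 36·exp(2·t). La dérivée de l'accélération donne le jerk: j(t) = 72·exp(2·t). Nous avons le jerk j(t) = 72·exp(2·t). En substituant t = 6.606674305363259: j(6.606674305363259) = 39429101.9481611.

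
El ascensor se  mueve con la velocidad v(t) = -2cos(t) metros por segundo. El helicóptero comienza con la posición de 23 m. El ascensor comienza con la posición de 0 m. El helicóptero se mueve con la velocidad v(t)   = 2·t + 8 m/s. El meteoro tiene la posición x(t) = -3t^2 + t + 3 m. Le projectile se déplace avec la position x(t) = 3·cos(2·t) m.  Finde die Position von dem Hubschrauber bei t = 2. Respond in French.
En partant de la vitesse v(t) = 2·t + 8, nous prenons 1 intégrale. En prenant ∫v(t)dt et en appliquant x(0) = 23, nous trouvons x(t) = t^2 + 8·t + 23. De l'équation de la position x(t) = t^2 + 8·t + 23, nous substituons t = 2 pour obtenir x = 43.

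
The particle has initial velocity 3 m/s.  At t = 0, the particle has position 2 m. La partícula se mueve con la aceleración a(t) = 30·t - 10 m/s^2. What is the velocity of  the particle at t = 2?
We must find the integral of our acceleration equation a(t) = 30·t - 10 1 time. The antiderivative of acceleration, with v(0) = 3, gives velocity: v(t) = 15·t^2 - 10·t + 3. Using v(t) = 15·t^2 - 10·t + 3 and substituting t = 2, we find v = 43.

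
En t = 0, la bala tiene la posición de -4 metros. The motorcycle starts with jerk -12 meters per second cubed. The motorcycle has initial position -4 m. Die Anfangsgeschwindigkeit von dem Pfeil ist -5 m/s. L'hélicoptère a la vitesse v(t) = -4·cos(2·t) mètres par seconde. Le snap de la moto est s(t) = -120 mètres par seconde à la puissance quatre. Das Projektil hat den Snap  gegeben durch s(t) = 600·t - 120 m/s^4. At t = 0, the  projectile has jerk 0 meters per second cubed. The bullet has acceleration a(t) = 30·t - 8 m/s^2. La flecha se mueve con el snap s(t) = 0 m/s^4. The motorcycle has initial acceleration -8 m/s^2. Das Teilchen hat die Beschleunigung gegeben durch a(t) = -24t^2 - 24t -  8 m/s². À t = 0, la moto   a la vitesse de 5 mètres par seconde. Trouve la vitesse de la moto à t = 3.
En partant du snap s(t) = -120, nous prenons 3 primitives. En intégrant le snap et en utilisant la condition initiale j(0) = -12, nous obtenons j(t) = -120·t - 12. L'intégrale du jerk, avec a(0) = -8, donne l'accélération: a(t) = -60·t^2 - 12·t - 8. En intégrant l'accélération et en utilisant la condition initiale v(0) = 5, nous obtenons v(t) = -20·t^3 - 6·t^2 - 8·t + 5. De l'équation de la vitesse v(t) = -20·t^3 - 6·t^2 - 8·t + 5, nous substituons t = 3 pour obtenir v = -613.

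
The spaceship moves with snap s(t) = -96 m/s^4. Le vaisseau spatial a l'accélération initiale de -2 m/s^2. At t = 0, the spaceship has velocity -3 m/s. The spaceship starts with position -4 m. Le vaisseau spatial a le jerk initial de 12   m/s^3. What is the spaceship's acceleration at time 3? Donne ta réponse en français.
Nous devons trouver la primitive de notre équation du snap s(t) = -96 2 fois. L'intégrale du snap est le jerk. En utilisant j(0) = 12, nous obtenons j(t) = 12 - 96·t. L'intégrale du jerk est l'accélération. En utilisant a(0) = -2, nous obtenons a(t) = -48·t^2 + 12·t - 2. En utilisant a(t) = -48·t^2 + 12·t - 2 et en substituant t = 3, nous trouvons a = -398.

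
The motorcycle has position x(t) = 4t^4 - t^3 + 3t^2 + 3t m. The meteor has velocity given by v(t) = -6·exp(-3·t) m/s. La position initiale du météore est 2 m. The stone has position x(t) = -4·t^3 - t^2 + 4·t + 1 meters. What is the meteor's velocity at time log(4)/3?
We have velocity v(t) = -6·exp(-3·t). Substituting t = log(4)/3: v(log(4)/3) = -3/2.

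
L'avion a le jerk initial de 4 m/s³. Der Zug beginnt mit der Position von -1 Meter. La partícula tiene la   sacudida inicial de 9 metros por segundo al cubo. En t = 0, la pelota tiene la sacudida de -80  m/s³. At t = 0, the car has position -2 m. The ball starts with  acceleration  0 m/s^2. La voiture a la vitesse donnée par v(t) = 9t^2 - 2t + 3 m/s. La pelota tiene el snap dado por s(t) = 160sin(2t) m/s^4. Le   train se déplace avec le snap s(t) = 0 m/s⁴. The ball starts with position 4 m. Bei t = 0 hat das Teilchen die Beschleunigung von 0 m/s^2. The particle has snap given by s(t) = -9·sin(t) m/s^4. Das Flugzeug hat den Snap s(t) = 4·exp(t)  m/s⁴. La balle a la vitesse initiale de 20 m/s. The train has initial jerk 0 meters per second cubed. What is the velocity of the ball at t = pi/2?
To find the answer, we compute 3 antiderivatives of s(t) = 160·sin(2·t). Taking ∫s(t)dt and applying j(0) = -80, we find j(t) = -80·cos(2·t). Taking ∫j(t)dt and applying a(0) = 0, we find a(t) = -40·sin(2·t). Taking ∫a(t)dt and applying v(0) = 20, we find v(t) = 20·cos(2·t). We have velocity v(t) = 20·cos(2·t). Substituting t = pi/2: v(pi/2) = -20.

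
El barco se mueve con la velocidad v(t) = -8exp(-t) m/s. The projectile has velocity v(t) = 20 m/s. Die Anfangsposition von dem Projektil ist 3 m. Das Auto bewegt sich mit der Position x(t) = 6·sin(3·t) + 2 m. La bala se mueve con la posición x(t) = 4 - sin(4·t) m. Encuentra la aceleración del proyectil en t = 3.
Partiendo de la velocidad v(t) = 20, tomamos 1 derivada. La derivada de la velocidad da la aceleración: a(t) = 0. De la ecuación de la aceleración a(t) = 0, sustituimos t = 3 para obtener a = 0.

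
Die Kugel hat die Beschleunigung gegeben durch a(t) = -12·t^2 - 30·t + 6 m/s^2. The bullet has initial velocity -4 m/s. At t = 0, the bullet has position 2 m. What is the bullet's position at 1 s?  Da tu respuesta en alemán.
Ausgehend von der Beschleunigung a(t) = -12·t^2 - 30·t + 6, nehmen wir 2 Stammfunktionen. Die Stammfunktion von der Beschleunigung ist die Geschwindigkeit. Mit v(0) = -4 erhalten wir v(t) = -4·t^3 - 15·t^2 + 6·t - 4. Das Integral von der Geschwindigkeit ist die Position. Mit x(0) = 2 erhalten wir x(t) = -t^4 - 5·t^3 + 3·t^2 - 4·t + 2. Aus der Gleichung für die Position x(t) = -t^4 - 5·t^3 + 3·t^2 - 4·t + 2, setzen wir t = 1 ein und erhalten x = -5.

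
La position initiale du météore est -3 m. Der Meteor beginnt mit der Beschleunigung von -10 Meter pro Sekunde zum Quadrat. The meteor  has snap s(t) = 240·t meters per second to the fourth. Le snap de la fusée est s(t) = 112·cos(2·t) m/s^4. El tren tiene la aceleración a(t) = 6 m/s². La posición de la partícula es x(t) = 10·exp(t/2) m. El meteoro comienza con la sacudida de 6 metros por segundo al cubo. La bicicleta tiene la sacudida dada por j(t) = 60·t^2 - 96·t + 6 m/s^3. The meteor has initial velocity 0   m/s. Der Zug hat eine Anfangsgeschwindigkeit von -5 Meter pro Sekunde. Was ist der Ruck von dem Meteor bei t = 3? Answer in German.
Um dies zu lösen, müssen wir 1 Stammfunktion unserer Gleichung für den Snap s(t) = 240·t finden. Das Integral von dem Snap ist der Ruck. Mit j(0) = 6 erhalten wir j(t) = 120·t^2 + 6. Aus der Gleichung für den Ruck j(t) = 120·t^2 + 6, setzen wir t = 3 ein und erhalten j = 1086.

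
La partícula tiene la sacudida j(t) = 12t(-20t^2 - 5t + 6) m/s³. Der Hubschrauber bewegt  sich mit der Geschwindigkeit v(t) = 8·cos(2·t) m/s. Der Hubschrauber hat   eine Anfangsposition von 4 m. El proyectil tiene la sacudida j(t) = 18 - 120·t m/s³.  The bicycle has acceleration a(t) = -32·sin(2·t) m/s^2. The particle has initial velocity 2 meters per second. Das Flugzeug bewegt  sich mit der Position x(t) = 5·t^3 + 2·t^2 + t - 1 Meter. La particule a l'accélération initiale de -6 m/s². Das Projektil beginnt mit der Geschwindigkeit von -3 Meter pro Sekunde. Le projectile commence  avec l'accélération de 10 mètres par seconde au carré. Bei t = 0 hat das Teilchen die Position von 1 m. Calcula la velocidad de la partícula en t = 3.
Partiendo de la sacudida j(t) = 12·t·(-20·t^2 - 5·t + 6), tomamos 2 antiderivadas. La antiderivada de la sacudida es la aceleración. Usando a(0) = -6, obtenemos a(t) = -60·t^4 - 20·t^3 + 36·t^2 - 6. La antiderivada de la aceleración, con v(0) = 2, da la velocidad: v(t) = -12·t^5 - 5·t^4 + 12·t^3 - 6·t + 2. De la ecuación de la velocidad v(t) = -12·t^5 - 5·t^4 + 12·t^3 - 6·t + 2, sustituimos t = 3 para obtener v = -3013.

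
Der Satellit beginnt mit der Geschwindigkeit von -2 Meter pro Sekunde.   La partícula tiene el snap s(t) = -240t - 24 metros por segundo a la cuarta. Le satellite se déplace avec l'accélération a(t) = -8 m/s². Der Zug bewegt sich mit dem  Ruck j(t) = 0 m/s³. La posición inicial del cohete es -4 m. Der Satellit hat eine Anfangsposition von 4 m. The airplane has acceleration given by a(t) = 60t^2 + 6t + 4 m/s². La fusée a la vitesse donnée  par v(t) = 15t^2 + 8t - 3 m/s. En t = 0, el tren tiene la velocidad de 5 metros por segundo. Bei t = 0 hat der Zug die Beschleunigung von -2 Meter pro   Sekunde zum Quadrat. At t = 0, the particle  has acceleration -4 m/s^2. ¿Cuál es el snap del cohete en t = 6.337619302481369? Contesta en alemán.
Ausgehend von der Geschwindigkeit v(t) = 15·t^2 + 8·t - 3, nehmen wir 3 Ableitungen. Mit d/dt von v(t) finden wir a(t) = 30·t + 8. Mit d/dt von a(t) finden wir j(t) = 30. Durch Ableiten von dem Ruck erhalten wir den Snap: s(t) = 0. Wir haben den Snap s(t) = 0. Durch Einsetzen von t = 6.337619302481369: s(6.337619302481369) = 0.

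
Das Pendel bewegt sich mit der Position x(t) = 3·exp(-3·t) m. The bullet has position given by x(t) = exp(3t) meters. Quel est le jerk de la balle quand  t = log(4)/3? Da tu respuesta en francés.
En partant de la position x(t) = exp(3·t), nous prenons 3 dérivées. En dérivant la position, nous obtenons la vitesse: v(t) = 3·exp(3·t). En prenant d/dt de v(t), nous trouvons a(t) = 9·exp(3·t). En dérivant l'accélération, nous obtenons le jerk: j(t) = 27·exp(3·t). En utilisant j(t) = 27·exp(3·t) et en substituant t = log(4)/3, nous trouvons j = 108.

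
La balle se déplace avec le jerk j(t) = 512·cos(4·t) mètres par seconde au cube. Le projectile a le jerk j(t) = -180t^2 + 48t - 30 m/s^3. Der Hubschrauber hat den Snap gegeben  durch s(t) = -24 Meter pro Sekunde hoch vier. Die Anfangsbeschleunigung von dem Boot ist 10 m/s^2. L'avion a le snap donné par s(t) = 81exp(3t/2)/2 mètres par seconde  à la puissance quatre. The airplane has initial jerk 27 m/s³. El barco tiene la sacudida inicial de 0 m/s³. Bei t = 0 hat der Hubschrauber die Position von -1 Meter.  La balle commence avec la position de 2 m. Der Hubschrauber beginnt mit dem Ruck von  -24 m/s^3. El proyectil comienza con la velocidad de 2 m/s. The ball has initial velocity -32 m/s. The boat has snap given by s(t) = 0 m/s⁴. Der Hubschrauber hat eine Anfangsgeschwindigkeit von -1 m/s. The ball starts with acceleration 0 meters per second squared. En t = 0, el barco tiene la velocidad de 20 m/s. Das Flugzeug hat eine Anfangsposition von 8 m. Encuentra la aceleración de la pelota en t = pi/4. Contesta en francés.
Nous devons intégrer notre équation du jerk j(t) = 512·cos(4·t) 1 fois. L'intégrale du jerk est l'accélération. En utilisant a(0) = 0, nous obtenons a(t) = 128·sin(4·t). De l'équation de l'accélération a(t) = 128·sin(4·t), nous substituons t = pi/4 pour obtenir a = 0.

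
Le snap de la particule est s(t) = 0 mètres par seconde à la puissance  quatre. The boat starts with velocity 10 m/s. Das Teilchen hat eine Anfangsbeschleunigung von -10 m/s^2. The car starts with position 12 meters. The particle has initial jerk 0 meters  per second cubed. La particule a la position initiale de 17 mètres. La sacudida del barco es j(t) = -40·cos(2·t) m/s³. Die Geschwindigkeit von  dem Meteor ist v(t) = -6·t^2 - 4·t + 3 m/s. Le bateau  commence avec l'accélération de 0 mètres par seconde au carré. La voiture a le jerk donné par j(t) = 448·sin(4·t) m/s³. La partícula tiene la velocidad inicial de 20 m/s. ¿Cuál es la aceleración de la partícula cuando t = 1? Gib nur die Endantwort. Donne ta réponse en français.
À t = 1, a = -10.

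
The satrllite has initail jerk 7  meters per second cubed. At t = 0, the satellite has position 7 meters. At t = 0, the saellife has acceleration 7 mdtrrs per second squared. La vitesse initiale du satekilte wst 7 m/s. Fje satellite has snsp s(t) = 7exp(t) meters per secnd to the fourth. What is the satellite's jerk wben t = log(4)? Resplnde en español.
Necesitamos integrar nuestra ecuación del snap s(t) = 7·exp(t) 1 vez. Tomando ∫s(t)dt y aplicando j(0) = 7, encontramos j(t) = 7·exp(t). De la ecuación de la sacudida j(t) = 7·exp(t), sustituimos t = log(4) para obtener j = 28.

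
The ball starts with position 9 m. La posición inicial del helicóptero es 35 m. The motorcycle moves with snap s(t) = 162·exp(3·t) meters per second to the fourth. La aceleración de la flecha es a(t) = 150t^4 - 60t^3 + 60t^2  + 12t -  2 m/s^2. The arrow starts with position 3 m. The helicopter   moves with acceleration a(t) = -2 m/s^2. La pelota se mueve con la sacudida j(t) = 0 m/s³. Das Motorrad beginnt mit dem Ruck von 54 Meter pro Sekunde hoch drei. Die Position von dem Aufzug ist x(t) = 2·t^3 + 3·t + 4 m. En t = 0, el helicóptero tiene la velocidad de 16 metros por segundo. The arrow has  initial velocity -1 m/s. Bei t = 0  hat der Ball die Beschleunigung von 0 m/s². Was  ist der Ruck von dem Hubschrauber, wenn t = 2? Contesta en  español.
Debemos derivar nuestra ecuación de la aceleración a(t) = -2 1 vez. La derivada de la aceleración da la sacudida: j(t) = 0. De la ecuación de la sacudida j(t) = 0, sustituimos t = 2 para obtener j = 0.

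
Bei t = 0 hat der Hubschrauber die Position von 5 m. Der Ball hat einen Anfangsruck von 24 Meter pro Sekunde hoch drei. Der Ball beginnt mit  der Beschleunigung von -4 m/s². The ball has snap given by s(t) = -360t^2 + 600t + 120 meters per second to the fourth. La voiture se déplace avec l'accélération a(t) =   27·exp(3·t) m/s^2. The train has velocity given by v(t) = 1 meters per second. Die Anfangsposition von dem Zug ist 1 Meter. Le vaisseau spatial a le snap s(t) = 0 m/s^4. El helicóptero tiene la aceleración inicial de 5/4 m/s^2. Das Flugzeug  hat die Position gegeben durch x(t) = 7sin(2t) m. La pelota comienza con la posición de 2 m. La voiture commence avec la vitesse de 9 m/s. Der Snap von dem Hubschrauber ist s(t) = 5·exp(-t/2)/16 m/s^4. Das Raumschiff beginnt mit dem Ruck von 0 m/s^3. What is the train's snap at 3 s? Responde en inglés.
We must differentiate our velocity equation v(t) = 1 3 times. The derivative of velocity gives acceleration: a(t) = 0. Differentiating acceleration, we get jerk: j(t) = 0. Differentiating jerk, we get snap: s(t) = 0. We have snap s(t) = 0. Substituting t = 3: s(3) = 0.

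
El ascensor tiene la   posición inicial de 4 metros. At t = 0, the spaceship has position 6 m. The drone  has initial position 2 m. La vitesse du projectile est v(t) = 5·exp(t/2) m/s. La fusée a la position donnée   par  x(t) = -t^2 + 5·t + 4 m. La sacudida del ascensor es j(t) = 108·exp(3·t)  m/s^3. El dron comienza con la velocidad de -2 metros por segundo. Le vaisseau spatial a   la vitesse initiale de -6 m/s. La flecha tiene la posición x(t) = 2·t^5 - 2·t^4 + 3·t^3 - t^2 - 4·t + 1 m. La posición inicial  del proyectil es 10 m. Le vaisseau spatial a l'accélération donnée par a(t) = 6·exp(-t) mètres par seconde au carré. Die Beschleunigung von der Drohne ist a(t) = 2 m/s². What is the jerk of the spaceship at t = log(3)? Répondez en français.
Pour résoudre ceci, nous devons prendre 1 dérivée de notre équation de l'accélération a(t) = 6·exp(-t). En dérivant l'accélération, nous obtenons le jerk: j(t) = -6·exp(-t). Nous avons le jerk j(t) = -6·exp(-t). En substituant t = log(3): j(log(3)) = -2.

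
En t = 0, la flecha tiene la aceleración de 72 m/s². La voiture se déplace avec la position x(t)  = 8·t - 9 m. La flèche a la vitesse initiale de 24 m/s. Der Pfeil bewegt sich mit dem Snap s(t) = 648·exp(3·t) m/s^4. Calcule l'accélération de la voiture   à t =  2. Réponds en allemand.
Wir müssen unsere Gleichung für die Position x(t) = 8·t - 9 2-mal ableiten. Mit d/dt von x(t) finden wir v(t) = 8. Mit d/dt von v(t) finden wir a(t) = 0. Wir haben die Beschleunigung a(t) = 0. Durch Einsetzen von t = 2: a(2) = 0.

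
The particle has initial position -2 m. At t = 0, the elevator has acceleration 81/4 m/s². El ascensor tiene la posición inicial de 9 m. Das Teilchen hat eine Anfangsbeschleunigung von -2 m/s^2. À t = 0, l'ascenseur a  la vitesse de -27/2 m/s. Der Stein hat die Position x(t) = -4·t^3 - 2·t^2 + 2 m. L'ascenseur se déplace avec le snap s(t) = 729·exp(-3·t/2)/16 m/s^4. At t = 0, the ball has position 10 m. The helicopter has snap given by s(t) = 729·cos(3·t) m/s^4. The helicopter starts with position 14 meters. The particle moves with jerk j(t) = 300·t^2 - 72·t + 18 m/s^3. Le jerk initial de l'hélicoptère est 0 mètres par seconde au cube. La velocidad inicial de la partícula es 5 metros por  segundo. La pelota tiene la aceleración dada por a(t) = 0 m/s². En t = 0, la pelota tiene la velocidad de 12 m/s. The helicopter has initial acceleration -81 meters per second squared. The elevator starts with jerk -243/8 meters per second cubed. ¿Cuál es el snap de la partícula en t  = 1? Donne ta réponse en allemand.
Um dies zu lösen, müssen wir 1 Ableitung unserer Gleichung für den Ruck j(t) = 300·t^2 - 72·t + 18 nehmen. Mit d/dt von j(t) finden wir s(t) = 600·t - 72. Mit s(t) = 600·t - 72 und Einsetzen von t = 1, finden wir s = 528.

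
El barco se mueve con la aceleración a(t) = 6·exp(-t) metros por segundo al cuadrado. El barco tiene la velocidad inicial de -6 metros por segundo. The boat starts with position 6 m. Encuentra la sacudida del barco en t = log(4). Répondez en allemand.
Wir müssen unsere Gleichung für die Beschleunigung a(t) = 6·exp(-t) 1-mal ableiten. Mit d/dt von a(t) finden wir j(t) = -6·exp(-t). Wir haben den Ruck j(t) = -6·exp(-t). Durch Einsetzen von t = log(4): j(log(4)) = -3/2.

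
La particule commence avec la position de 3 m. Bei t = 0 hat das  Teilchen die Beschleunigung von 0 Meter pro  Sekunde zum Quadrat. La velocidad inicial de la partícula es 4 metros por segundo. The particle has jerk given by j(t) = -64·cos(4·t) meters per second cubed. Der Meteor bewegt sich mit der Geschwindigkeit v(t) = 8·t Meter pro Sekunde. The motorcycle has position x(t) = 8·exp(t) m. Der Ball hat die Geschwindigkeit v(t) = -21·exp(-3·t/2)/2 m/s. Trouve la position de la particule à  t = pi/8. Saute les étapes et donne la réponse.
La réponse est 4.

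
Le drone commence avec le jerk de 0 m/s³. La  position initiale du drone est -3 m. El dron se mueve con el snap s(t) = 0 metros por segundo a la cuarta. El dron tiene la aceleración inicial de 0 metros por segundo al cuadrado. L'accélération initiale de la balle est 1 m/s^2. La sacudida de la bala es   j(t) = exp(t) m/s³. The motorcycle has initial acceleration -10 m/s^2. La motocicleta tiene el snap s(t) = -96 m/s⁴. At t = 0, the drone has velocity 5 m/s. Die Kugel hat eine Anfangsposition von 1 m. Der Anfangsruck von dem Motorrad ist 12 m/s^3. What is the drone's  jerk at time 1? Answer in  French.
Nous devons intégrer notre équation du snap s(t) = 0 1 fois. La primitive du snap, avec j(0) = 0, donne le jerk: j(t) = 0. En utilisant j(t) = 0 et en substituant t = 1, nous trouvons j = 0.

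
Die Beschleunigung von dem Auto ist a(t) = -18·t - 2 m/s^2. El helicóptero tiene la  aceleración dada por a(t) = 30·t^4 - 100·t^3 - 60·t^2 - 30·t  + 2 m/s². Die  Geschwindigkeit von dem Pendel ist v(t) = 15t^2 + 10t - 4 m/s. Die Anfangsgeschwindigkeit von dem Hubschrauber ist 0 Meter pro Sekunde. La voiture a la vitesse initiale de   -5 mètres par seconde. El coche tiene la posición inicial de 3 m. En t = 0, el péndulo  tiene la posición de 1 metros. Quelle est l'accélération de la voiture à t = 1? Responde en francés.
En utilisant a(t) = -18·t - 2 et en substituant t = 1, nous trouvons a = -20.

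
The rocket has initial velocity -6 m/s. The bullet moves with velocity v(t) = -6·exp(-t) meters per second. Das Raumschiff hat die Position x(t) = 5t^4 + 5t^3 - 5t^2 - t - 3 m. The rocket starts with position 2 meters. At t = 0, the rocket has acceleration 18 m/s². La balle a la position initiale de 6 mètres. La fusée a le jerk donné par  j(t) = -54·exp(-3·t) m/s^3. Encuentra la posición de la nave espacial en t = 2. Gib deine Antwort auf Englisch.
We have position x(t) = 5·t^4 + 5·t^3 - 5·t^2 - t - 3. Substituting t = 2: x(2) = 95.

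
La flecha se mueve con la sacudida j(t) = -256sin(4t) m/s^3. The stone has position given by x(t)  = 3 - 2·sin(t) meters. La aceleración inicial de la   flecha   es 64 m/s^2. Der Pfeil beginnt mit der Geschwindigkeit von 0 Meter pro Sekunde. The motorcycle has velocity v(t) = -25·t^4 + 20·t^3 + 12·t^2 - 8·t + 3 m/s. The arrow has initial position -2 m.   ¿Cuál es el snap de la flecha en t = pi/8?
Partiendo de la sacudida j(t) = -256·sin(4·t), tomamos 1 derivada. La derivada de la sacudida da el snap: s(t) = -1024·cos(4·t). Usando s(t) = -1024·cos(4·t) y sustituyendo t = pi/8, encontramos s = 0.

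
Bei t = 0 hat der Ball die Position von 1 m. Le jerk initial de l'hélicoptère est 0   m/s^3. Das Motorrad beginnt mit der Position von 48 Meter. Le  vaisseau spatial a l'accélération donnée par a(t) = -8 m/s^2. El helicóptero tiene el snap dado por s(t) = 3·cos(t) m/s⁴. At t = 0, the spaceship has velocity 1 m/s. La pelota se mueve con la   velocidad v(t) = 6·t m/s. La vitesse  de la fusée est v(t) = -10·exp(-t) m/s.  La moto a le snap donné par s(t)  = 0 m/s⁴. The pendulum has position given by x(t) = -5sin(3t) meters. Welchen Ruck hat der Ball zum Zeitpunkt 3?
Um dies zu lösen, müssen wir 2 Ableitungen unserer Gleichung für die Geschwindigkeit v(t) = 6·t nehmen. Mit d/dt von v(t) finden wir a(t) = 6. Die Ableitung von der Beschleunigung ergibt den Ruck: j(t) = 0. Wir haben den Ruck j(t) = 0. Durch Einsetzen von t = 3: j(3) = 0.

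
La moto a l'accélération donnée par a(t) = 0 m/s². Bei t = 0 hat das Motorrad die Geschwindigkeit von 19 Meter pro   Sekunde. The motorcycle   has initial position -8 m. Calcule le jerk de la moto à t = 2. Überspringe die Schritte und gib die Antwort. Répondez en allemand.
Der Ruck bei t = 2 ist j = 0.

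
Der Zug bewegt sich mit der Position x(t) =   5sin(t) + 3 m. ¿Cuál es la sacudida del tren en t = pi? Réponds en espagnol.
Debemos derivar nuestra ecuación de la posición x(t) = 5·sin(t) + 3 3 veces. La derivada de la posición da la velocidad: v(t) = 5·cos(t). Tomando d/dt de v(t), encontramos a(t) = -5·sin(t). Derivando la aceleración, obtenemos la sacudida: j(t) = -5·cos(t). De la ecuación de la sacudida j(t) = -5·cos(t), sustituimos t = pi para obtener j = 5.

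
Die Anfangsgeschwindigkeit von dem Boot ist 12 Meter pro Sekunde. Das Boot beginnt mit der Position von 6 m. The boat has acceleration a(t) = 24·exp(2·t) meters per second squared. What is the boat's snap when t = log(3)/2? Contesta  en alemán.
Wir müssen unsere Gleichung für die Beschleunigung a(t) = 24·exp(2·t) 2-mal ableiten. Die Ableitung von der Beschleunigung ergibt den Ruck: j(t) = 48·exp(2·t). Durch Ableiten von dem Ruck erhalten wir den Snap: s(t) = 96·exp(2·t). Wir haben den Snap s(t) = 96·exp(2·t). Durch Einsetzen von t = log(3)/2: s(log(3)/2) = 288.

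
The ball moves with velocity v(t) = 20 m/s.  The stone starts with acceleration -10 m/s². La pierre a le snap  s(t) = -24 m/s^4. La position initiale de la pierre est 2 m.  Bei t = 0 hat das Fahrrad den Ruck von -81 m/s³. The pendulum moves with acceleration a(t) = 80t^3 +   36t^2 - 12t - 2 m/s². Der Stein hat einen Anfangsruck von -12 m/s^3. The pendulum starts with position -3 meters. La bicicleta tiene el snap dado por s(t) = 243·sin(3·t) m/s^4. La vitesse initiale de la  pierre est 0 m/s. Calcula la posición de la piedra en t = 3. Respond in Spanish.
Debemos encontrar la antiderivada de nuestra ecuación del snap s(t) = -24 4 veces. La integral del snap es la sacudida. Usando j(0) = -12, obtenemos j(t) = -24·t - 12. La integral de la sacudida es la aceleración. Usando a(0) = -10, obtenemos a(t) = -12·t^2 - 12·t - 10. La integral de la aceleración, con v(0) = 0, da la velocidad: v(t) = 2·t·(-2·t^2 - 3·t - 5). La antiderivada de la velocidad, con x(0) = 2, da la posición: x(t) = -t^4 - 2·t^3 - 5·t^2 + 2. Usando x(t) = -t^4 - 2·t^3 - 5·t^2 + 2 y sustituyendo t = 3, encontramos x = -178.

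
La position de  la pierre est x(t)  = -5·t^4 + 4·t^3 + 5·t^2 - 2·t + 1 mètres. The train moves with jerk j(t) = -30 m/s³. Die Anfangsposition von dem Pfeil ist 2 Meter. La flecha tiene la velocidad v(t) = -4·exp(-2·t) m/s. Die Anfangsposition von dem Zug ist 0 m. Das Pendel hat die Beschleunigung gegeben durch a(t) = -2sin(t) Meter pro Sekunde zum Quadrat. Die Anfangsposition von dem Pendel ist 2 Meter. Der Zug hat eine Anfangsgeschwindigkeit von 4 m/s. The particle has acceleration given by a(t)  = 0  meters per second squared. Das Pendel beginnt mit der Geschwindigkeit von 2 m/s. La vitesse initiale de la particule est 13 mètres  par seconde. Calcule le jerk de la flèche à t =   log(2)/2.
Nous devons dériver notre équation de la vitesse v(t) = -4·exp(-2·t) 2 fois. En prenant d/dt de v(t), nous trouvons a(t) = 8·exp(-2·t). La dérivée de l'accélération donne le jerk: j(t) = -16·exp(-2·t). En utilisant j(t) = -16·exp(-2·t) et en substituant t = log(2)/2, nous trouvons j = -8.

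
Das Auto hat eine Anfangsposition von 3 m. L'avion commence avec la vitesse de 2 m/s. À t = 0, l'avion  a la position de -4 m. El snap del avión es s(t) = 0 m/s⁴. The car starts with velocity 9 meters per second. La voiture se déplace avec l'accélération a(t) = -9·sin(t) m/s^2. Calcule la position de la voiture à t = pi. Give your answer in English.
To find the answer, we compute 2 integrals of a(t) = -9·sin(t). The integral of acceleration is velocity. Using v(0) = 9, we get v(t) = 9·cos(t). Integrating velocity and using the initial condition x(0) = 3, we get x(t) = 9·sin(t) + 3. We have position x(t) = 9·sin(t) + 3. Substituting t = pi: x(pi) = 3.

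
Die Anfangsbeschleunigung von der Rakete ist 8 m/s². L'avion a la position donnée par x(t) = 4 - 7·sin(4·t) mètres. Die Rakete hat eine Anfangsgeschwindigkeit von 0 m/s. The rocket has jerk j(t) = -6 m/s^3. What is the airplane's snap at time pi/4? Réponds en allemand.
Um dies zu lösen, müssen wir 4 Ableitungen unserer Gleichung für die Position x(t) = 4 - 7·sin(4·t) nehmen. Die Ableitung von der Position ergibt die Geschwindigkeit: v(t) = -28·cos(4·t). Die Ableitung von der Geschwindigkeit ergibt die Beschleunigung: a(t) = 112·sin(4·t). Die Ableitung von der Beschleunigung ergibt den Ruck: j(t) = 448·cos(4·t). Mit d/dt von j(t) finden wir s(t) = -1792·sin(4·t). Aus der Gleichung für den Snap s(t) = -1792·sin(4·t), setzen wir t = pi/4 ein und erhalten s = 0.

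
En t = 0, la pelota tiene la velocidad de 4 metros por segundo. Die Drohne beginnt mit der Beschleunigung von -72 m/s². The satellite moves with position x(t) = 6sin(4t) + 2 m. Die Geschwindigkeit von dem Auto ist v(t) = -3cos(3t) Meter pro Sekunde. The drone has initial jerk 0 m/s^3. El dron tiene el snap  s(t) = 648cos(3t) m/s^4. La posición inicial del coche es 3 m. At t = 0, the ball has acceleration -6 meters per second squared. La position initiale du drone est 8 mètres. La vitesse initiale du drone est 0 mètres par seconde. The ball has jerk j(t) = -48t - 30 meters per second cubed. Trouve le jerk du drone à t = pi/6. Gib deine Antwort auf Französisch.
En partant du snap s(t) = 648·cos(3·t), nous prenons 1 intégrale. En intégrant le snap et en utilisant la condition initiale j(0) = 0, nous obtenons j(t) = 216·sin(3·t). Nous avons le jerk j(t) = 216·sin(3·t). En substituant t = pi/6: j(pi/6) = 216.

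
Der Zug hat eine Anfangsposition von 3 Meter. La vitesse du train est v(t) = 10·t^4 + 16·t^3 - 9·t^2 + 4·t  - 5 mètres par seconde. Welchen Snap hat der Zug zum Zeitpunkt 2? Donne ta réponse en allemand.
Um dies zu lösen, müssen wir 3 Ableitungen unserer Gleichung für die Geschwindigkeit v(t) = 10·t^4 + 16·t^3 - 9·t^2 + 4·t - 5 nehmen. Durch Ableiten von der Geschwindigkeit erhalten wir die Beschleunigung: a(t) = 40·t^3 + 48·t^2 - 18·t + 4. Mit d/dt von a(t) finden wir j(t) = 120·t^2 + 96·t - 18. Die Ableitung von dem Ruck ergibt den Snap: s(t) = 240·t + 96. Wir haben den Snap s(t) = 240·t + 96. Durch Einsetzen von t = 2: s(2) = 576.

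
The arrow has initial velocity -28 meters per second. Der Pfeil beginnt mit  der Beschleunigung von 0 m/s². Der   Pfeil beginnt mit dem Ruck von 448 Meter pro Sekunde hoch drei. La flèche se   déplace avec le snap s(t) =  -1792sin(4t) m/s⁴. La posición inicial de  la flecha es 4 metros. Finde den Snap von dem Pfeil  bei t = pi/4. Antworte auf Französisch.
En utilisant s(t) = -1792·sin(4·t) et en substituant t = pi/4, nous trouvons s = 0.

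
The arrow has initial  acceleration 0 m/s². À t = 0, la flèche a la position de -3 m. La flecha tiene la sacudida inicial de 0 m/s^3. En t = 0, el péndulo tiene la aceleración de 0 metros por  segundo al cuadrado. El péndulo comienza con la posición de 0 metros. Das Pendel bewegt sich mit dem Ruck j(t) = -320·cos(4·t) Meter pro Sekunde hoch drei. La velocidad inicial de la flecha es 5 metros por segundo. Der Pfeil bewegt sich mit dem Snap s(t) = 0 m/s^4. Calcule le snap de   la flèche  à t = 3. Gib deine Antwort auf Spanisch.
De la ecuación del snap s(t) = 0, sustituimos t = 3 para obtener s = 0.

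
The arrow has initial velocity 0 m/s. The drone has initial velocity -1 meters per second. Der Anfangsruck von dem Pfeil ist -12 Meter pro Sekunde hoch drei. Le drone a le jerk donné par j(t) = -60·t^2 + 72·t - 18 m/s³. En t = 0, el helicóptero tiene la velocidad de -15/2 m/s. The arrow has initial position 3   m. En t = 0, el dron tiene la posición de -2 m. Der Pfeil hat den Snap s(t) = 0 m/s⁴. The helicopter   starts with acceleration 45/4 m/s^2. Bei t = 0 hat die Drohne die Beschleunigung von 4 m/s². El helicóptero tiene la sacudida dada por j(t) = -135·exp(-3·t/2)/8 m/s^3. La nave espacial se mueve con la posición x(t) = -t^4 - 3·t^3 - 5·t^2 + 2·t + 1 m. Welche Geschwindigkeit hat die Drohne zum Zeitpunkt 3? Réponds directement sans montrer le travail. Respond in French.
v(3) = -151.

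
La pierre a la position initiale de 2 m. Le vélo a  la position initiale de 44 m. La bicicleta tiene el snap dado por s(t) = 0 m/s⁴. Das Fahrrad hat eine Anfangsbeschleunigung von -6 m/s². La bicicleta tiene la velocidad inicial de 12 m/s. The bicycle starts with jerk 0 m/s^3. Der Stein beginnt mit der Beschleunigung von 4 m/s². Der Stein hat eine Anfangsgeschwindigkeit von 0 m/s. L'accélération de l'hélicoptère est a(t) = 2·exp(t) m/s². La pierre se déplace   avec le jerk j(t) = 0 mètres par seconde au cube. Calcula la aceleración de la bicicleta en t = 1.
Necesitamos integrar nuestra ecuación del snap s(t) = 0 2 veces. La antiderivada del snap, con j(0) = 0, da la sacudida: j(t) = 0. La integral de la sacudida, con a(0) = -6, da la aceleración: a(t) = -6. Tenemos la aceleración a(t) = -6. Sustituyendo t = 1: a(1) = -6.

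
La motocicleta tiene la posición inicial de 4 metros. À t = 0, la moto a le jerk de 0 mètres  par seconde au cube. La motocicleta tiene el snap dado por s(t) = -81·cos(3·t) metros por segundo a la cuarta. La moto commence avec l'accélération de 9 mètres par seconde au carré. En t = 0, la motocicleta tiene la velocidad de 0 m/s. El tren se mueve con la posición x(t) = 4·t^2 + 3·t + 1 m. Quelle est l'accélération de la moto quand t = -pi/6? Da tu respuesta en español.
Necesitamos integrar nuestra ecuación del snap s(t) = -81·cos(3·t) 2 veces. Integrando el snap y usando la condición inicial j(0) = 0, obtenemos j(t) = -27·sin(3·t). La antiderivada de la sacudida es la aceleración. Usando a(0) = 9, obtenemos a(t) = 9·cos(3·t). De la ecuación de la aceleración a(t) = 9·cos(3·t), sustituimos t = -pi/6 para obtener a = 0.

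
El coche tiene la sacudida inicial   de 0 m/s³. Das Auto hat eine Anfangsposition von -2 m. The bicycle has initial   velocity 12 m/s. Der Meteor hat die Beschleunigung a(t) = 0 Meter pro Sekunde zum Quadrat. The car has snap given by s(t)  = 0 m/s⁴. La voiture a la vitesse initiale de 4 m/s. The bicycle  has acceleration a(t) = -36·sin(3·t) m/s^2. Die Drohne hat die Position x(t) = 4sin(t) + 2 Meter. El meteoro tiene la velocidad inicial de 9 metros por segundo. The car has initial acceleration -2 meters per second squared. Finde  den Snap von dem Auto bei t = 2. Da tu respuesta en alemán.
Aus der Gleichung für den Snap s(t) = 0, setzen wir t = 2 ein und erhalten s = 0.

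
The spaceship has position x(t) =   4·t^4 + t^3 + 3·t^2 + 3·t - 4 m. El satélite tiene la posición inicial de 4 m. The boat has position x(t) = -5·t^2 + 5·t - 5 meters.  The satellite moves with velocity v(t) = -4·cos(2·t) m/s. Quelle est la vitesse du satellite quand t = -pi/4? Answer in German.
Wir haben die Geschwindigkeit v(t) = -4·cos(2·t). Durch Einsetzen von t = -pi/4: v(-pi/4) = 0.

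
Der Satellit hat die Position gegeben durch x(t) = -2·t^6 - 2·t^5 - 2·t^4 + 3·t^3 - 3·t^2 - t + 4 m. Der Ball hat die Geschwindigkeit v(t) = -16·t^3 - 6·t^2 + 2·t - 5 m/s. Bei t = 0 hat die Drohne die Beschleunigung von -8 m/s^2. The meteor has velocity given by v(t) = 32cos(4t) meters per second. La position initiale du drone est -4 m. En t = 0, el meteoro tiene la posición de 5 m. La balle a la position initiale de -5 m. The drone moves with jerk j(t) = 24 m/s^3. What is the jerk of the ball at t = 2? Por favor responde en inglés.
Starting from velocity v(t) = -16·t^3 - 6·t^2 + 2·t - 5, we take 2 derivatives. Taking d/dt of v(t), we find a(t) = -48·t^2 - 12·t + 2. Taking d/dt of a(t), we find j(t) = -96·t - 12. Using j(t) = -96·t - 12 and substituting t = 2, we find j = -204.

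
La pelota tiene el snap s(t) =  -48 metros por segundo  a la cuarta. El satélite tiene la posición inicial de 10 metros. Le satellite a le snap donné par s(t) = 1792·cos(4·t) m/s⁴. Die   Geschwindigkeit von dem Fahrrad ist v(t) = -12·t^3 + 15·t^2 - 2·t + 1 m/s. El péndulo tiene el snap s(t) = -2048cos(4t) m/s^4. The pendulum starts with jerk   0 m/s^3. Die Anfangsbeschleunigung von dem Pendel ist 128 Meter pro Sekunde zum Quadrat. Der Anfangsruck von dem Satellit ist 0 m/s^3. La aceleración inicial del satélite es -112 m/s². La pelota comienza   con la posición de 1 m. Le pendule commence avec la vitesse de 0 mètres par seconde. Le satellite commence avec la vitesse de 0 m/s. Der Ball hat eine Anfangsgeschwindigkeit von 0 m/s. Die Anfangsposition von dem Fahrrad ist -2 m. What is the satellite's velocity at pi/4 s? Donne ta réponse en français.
Pour résoudre ceci, nous devons prendre 3 intégrales de notre équation du snap s(t) = 1792·cos(4·t). La primitive du snap est le jerk. En utilisant j(0) = 0, nous obtenons j(t) = 448·sin(4·t). En intégrant le jerk et en utilisant la condition initiale a(0) = -112, nous obtenons a(t) = -112·cos(4·t). La primitive de l'accélération, avec v(0) = 0, donne la vitesse: v(t) = -28·sin(4·t). Nous avons la vitesse v(t) = -28·sin(4·t). En substituant t = pi/4: v(pi/4) = 0.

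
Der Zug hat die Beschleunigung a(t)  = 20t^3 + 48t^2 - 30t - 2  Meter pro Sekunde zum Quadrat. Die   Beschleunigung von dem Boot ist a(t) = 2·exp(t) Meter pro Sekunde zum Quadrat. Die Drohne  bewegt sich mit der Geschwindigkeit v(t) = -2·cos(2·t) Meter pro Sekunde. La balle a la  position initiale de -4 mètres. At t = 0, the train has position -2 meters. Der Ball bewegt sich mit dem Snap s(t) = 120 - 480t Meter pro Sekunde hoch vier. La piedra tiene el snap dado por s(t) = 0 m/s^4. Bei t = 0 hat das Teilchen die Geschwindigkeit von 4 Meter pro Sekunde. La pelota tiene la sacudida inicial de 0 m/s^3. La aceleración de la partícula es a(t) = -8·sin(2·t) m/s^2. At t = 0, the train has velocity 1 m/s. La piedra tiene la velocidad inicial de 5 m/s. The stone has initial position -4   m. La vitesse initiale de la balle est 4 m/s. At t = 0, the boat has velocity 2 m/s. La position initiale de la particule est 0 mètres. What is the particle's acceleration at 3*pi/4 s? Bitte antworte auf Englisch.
We have acceleration a(t) = -8·sin(2·t). Substituting t = 3*pi/4: a(3*pi/4) = 8.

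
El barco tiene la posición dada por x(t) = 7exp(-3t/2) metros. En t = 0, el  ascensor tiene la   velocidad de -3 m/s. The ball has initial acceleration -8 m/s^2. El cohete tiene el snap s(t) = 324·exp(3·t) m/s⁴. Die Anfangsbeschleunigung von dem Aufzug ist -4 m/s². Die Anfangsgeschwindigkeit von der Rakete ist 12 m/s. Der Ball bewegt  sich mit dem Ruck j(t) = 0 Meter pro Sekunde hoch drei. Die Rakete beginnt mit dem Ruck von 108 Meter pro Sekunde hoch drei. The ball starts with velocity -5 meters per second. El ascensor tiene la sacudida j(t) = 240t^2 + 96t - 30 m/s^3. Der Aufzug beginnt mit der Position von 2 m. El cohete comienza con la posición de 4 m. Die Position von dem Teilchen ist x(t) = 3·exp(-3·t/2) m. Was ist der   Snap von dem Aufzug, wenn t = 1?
Wir müssen unsere Gleichung für den Ruck j(t) = 240·t^2 + 96·t - 30 1-mal ableiten. Die Ableitung von dem Ruck ergibt den Snap: s(t) = 480·t + 96. Mit s(t) = 480·t + 96 und Einsetzen von t = 1, finden wir s = 576.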